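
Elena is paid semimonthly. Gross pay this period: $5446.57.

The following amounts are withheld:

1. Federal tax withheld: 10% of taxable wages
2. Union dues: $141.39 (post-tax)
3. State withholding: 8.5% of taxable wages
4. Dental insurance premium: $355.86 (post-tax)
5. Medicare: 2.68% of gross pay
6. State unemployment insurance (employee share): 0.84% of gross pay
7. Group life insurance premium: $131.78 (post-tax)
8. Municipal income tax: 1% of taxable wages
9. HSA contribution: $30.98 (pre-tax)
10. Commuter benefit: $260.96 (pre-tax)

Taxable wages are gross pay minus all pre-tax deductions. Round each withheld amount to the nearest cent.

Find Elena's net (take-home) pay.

$3328.73

HSA contribution: $30.98
Commuter benefit: $260.96
Pre-tax total = $30.98 + $260.96 = $291.94
Taxable wages = $5446.57 − $291.94 = $5154.63
State withholding: $5154.63 × 0.085 = $438.14
Municipal income tax: $5154.63 × 0.01 = $51.55
Federal tax withheld: $5154.63 × 0.1 = $515.46
Medicare: $5446.57 × 0.0268 = $145.97
State unemployment insurance (employee share): $5446.57 × 0.0084 = $45.75
Dental insurance premium: $355.86
Union dues: $141.39
Group life insurance premium: $131.78
Total deductions = $30.98 + $260.96 + $438.14 + $51.55 + $515.46 + $145.97 + $45.75 + $355.86 + $141.39 + $131.78 = $2117.84
Net pay = $5446.57 − $2117.84 = $3328.73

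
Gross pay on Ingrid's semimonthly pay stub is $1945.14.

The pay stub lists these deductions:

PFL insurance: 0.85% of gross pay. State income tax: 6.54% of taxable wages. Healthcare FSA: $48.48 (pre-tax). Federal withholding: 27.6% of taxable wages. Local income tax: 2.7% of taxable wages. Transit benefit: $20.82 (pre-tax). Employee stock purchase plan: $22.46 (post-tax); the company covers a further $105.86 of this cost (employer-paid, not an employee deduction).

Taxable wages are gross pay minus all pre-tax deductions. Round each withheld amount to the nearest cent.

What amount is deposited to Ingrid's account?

Healthcare FSA: $48.48
Transit benefit: $20.82
Pre-tax total = $48.48 + $20.82 = $69.30
Taxable wages = $1945.14 − $69.30 = $1875.84
Local income tax: $1875.84 × 0.027 = $50.65
Federal withholding: $1875.84 × 0.276 = $517.73
State income tax: $1875.84 × 0.0654 = $122.68
PFL insurance: $1945.14 × 0.0085 = $16.53
Employee stock purchase plan: $22.46
(Employer's $105.86 toward employee stock purchase plan is not withheld from the employee.)
Total deductions = $48.48 + $20.82 + $50.65 + $517.73 + $122.68 + $16.53 + $22.46 = $799.35
Net pay = $1945.14 − $799.35 = $1145.79

$1145.79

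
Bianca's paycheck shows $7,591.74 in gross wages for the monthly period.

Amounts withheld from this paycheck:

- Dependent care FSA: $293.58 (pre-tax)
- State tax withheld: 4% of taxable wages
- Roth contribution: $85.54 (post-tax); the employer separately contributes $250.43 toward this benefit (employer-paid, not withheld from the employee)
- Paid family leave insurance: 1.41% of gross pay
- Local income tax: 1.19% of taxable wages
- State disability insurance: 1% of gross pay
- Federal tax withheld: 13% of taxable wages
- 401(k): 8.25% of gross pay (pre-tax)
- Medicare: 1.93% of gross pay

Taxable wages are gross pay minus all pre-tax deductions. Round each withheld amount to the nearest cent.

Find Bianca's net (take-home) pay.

$5,043.22

401(k): $7,591.74 × 0.0825 = $626.32
Dependent care FSA: $293.58
Pre-tax total = $626.32 + $293.58 = $919.90
Taxable wages = $7,591.74 − $919.90 = $6,671.84
Federal tax withheld: $6,671.84 × 0.13 = $867.34
Local income tax: $6,671.84 × 0.0119 = $79.39
State tax withheld: $6,671.84 × 0.04 = $266.87
Medicare: $7,591.74 × 0.0193 = $146.52
State disability insurance: $7,591.74 × 0.01 = $75.92
Paid family leave insurance: $7,591.74 × 0.0141 = $107.04
Roth contribution: $85.54
(Employer's $250.43 toward Roth contribution is not withheld from the employee.)
Total deductions = $626.32 + $293.58 + $867.34 + $79.39 + $266.87 + $146.52 + $75.92 + $107.04 + $85.54 = $2,548.52
Net pay = $7,591.74 − $2,548.52 = $5,043.22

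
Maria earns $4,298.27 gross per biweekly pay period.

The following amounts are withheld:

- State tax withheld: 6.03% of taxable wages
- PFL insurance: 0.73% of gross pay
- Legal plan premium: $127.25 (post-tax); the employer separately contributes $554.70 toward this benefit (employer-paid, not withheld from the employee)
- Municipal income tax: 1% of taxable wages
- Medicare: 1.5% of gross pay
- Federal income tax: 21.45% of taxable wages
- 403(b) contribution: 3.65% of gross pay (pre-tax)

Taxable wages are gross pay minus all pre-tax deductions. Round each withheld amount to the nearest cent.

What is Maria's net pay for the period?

$2,738.81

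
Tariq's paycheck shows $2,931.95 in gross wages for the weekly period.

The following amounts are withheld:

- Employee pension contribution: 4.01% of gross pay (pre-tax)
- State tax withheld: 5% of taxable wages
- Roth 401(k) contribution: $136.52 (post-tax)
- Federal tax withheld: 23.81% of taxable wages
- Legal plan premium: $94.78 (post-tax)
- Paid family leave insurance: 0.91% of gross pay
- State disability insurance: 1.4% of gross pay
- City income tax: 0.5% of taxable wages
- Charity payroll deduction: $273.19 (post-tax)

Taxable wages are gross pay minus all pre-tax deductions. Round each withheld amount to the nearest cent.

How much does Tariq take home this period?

$1,417.27

Employee pension contribution: $2,931.95 × 0.0401 = $117.57
Taxable wages = $2,931.95 − $117.57 = $2,814.38
City income tax: $2,814.38 × 0.005 = $14.07
Federal tax withheld: $2,814.38 × 0.2381 = $670.10
State tax withheld: $2,814.38 × 0.05 = $140.72
Paid family leave insurance: $2,931.95 × 0.0091 = $26.68
State disability insurance: $2,931.95 × 0.014 = $41.05
Roth 401(k) contribution: $136.52
Legal plan premium: $94.78
Charity payroll deduction: $273.19
Total deductions = $117.57 + $14.07 + $670.10 + $140.72 + $26.68 + $41.05 + $136.52 + $94.78 + $273.19 = $1,514.68
Net pay = $2,931.95 − $1,514.68 = $1,417.27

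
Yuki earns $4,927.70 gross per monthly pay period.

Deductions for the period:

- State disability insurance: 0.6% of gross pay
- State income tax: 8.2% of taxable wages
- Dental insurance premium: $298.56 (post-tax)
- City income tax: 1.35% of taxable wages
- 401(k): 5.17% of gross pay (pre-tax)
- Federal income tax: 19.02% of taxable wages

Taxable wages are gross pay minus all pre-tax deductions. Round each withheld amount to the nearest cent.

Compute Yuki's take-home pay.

$3,009.76

401(k): $4,927.70 × 0.0517 = $254.76
Taxable wages = $4,927.70 − $254.76 = $4,672.94
State income tax: $4,672.94 × 0.082 = $383.18
City income tax: $4,672.94 × 0.0135 = $63.08
Federal income tax: $4,672.94 × 0.1902 = $888.79
State disability insurance: $4,927.70 × 0.006 = $29.57
Dental insurance premium: $298.56
Total deductions = $254.76 + $383.18 + $63.08 + $888.79 + $29.57 + $298.56 = $1,917.94
Net pay = $4,927.70 − $1,917.94 = $3,009.76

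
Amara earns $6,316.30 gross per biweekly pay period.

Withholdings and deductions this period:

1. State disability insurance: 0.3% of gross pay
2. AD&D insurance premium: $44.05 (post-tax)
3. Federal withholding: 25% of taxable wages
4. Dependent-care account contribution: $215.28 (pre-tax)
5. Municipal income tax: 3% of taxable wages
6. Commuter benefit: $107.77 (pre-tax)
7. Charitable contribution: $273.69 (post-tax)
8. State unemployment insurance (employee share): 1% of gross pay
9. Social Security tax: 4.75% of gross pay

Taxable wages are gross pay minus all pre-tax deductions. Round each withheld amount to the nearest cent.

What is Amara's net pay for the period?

$3,615.27

Dependent-care account contribution: $215.28
Commuter benefit: $107.77
Pre-tax total = $215.28 + $107.77 = $323.05
Taxable wages = $6,316.30 − $323.05 = $5,993.25
Municipal income tax: $5,993.25 × 0.03 = $179.80
Federal withholding: $5,993.25 × 0.25 = $1,498.31
Social Security tax: $6,316.30 × 0.0475 = $300.02
State disability insurance: $6,316.30 × 0.003 = $18.95
State unemployment insurance (employee share): $6,316.30 × 0.01 = $63.16
AD&D insurance premium: $44.05
Charitable contribution: $273.69
Total deductions = $215.28 + $107.77 + $179.80 + $1,498.31 + $300.02 + $18.95 + $63.16 + $44.05 + $273.69 = $2,701.03
Net pay = $6,316.30 − $2,701.03 = $3,615.27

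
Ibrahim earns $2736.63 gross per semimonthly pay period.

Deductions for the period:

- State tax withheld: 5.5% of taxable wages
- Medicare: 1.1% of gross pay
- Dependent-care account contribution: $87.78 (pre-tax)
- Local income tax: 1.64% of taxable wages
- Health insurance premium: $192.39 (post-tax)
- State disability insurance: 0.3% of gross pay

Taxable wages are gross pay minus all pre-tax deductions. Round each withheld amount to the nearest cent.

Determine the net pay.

Dependent-care account contribution: $87.78
Taxable wages = $2736.63 − $87.78 = $2648.85
State tax withheld: $2648.85 × 0.055 = $145.69
Local income tax: $2648.85 × 0.0164 = $43.44
Medicare: $2736.63 × 0.011 = $30.10
State disability insurance: $2736.63 × 0.003 = $8.21
Health insurance premium: $192.39
Total deductions = $87.78 + $145.69 + $43.44 + $30.10 + $8.21 + $192.39 = $507.61
Net pay = $2736.63 − $507.61 = $2229.02

$2229.02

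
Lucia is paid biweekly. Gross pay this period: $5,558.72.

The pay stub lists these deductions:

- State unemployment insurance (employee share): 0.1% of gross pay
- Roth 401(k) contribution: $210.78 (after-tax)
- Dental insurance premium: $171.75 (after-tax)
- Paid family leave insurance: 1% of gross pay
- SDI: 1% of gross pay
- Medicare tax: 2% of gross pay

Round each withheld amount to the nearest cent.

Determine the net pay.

State unemployment insurance (employee share): $5,558.72 × 0.001 = $5.56
Paid family leave insurance: $5,558.72 × 0.01 = $55.59
Medicare tax: $5,558.72 × 0.02 = $111.17
SDI: $5,558.72 × 0.01 = $55.59
Dental insurance premium: $171.75
Roth 401(k) contribution: $210.78
Total deductions = $5.56 + $55.59 + $111.17 + $55.59 + $171.75 + $210.78 = $610.44
Net pay = $5,558.72 − $610.44 = $4,948.28

$4,948.28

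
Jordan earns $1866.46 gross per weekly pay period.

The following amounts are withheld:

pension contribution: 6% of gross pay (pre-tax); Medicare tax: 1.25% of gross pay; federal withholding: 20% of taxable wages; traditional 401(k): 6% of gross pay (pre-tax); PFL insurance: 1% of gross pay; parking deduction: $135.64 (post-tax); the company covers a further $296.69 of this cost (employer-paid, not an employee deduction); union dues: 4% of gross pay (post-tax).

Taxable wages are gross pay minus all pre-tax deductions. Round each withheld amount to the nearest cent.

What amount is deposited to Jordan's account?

$1061.69

Pension contribution: $1866.46 × 0.06 = $111.99
Traditional 401(k): $1866.46 × 0.06 = $111.99
Pre-tax total = $111.99 + $111.99 = $223.98
Taxable wages = $1866.46 − $223.98 = $1642.48
Federal withholding: $1642.48 × 0.2 = $328.50
PFL insurance: $1866.46 × 0.01 = $18.66
Medicare tax: $1866.46 × 0.0125 = $23.33
Union dues: $1866.46 × 0.04 = $74.66
Parking deduction: $135.64
(Employer's $296.69 toward parking deduction is not withheld from the employee.)
Total deductions = $111.99 + $111.99 + $328.50 + $18.66 + $23.33 + $74.66 + $135.64 = $804.77
Net pay = $1866.46 − $804.77 = $1061.69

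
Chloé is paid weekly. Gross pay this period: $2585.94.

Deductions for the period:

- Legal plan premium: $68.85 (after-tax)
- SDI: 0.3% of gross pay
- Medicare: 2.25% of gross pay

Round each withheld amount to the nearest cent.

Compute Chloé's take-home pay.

SDI: $2585.94 × 0.003 = $7.76
Medicare: $2585.94 × 0.0225 = $58.18
Legal plan premium: $68.85
Total deductions = $7.76 + $58.18 + $68.85 = $134.79
Net pay = $2585.94 − $134.79 = $2451.15

$2451.15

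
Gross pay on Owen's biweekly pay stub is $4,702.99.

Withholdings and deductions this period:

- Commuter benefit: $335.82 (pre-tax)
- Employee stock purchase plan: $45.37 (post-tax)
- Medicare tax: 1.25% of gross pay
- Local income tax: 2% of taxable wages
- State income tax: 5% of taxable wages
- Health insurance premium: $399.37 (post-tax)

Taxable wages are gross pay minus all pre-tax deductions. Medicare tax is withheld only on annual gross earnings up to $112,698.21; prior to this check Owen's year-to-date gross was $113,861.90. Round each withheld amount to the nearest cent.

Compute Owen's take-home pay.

Commuter benefit: $335.82
Taxable wages = $4,702.99 − $335.82 = $4,367.17
Local income tax: $4,367.17 × 0.02 = $87.34
State income tax: $4,367.17 × 0.05 = $218.36
Medicare tax: annual cap $112,698.21 already reached (YTD $113,861.90), so $0.00
Health insurance premium: $399.37
Employee stock purchase plan: $45.37
Total deductions = $335.82 + $87.34 + $218.36 + $0.00 + $399.37 + $45.37 = $1,086.26
Net pay = $4,702.99 − $1,086.26 = $3,616.73

$3,616.73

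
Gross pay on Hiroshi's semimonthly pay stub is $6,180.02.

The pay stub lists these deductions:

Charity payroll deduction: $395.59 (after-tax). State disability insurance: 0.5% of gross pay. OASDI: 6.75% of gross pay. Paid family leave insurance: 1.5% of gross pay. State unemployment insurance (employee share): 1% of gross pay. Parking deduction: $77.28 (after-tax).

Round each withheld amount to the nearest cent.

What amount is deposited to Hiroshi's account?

$5,104.60

OASDI: $6,180.02 × 0.0675 = $417.15
Paid family leave insurance: $6,180.02 × 0.015 = $92.70
State unemployment insurance (employee share): $6,180.02 × 0.01 = $61.80
State disability insurance: $6,180.02 × 0.005 = $30.90
Parking deduction: $77.28
Charity payroll deduction: $395.59
Total deductions = $417.15 + $92.70 + $61.80 + $30.90 + $77.28 + $395.59 = $1,075.42
Net pay = $6,180.02 − $1,075.42 = $5,104.60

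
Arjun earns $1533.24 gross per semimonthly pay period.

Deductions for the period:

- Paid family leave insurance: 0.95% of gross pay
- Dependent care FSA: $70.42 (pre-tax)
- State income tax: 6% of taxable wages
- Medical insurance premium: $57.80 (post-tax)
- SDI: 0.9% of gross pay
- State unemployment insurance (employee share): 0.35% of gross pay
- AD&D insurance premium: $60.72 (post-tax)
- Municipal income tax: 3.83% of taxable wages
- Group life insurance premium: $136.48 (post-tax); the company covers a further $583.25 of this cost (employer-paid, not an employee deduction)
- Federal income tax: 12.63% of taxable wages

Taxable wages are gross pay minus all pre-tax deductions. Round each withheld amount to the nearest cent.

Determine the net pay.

$845.53

Dependent care FSA: $70.42
Taxable wages = $1533.24 − $70.42 = $1462.82
Federal income tax: $1462.82 × 0.1263 = $184.75
Municipal income tax: $1462.82 × 0.0383 = $56.03
State income tax: $1462.82 × 0.06 = $87.77
State unemployment insurance (employee share): $1533.24 × 0.0035 = $5.37
Paid family leave insurance: $1533.24 × 0.0095 = $14.57
SDI: $1533.24 × 0.009 = $13.80
Group life insurance premium: $136.48
AD&D insurance premium: $60.72
Medical insurance premium: $57.80
(Employer's $583.25 toward group life insurance premium is not withheld from the employee.)
Total deductions = $70.42 + $184.75 + $56.03 + $87.77 + $5.37 + $14.57 + $13.80 + $136.48 + $60.72 + $57.80 = $687.71
Net pay = $1533.24 − $687.71 = $845.53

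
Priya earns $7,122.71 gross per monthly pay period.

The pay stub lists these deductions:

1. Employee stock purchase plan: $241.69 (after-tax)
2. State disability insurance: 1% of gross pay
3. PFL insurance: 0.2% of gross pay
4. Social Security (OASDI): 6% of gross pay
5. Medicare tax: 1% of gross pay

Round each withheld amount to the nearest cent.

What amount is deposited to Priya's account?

$6,296.95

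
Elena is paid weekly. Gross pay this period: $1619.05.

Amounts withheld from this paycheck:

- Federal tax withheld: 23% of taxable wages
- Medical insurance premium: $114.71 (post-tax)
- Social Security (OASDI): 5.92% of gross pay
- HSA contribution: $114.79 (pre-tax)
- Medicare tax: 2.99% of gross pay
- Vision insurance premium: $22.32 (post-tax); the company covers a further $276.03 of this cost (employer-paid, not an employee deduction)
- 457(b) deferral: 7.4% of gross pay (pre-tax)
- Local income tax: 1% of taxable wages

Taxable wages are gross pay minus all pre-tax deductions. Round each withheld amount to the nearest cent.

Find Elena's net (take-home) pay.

$770.90

457(b) deferral: $1619.05 × 0.074 = $119.81
HSA contribution: $114.79
Pre-tax total = $119.81 + $114.79 = $234.60
Taxable wages = $1619.05 − $234.60 = $1384.45
Federal tax withheld: $1384.45 × 0.23 = $318.42
Local income tax: $1384.45 × 0.01 = $13.84
Medicare tax: $1619.05 × 0.0299 = $48.41
Social Security (OASDI): $1619.05 × 0.0592 = $95.85
Vision insurance premium: $22.32
Medical insurance premium: $114.71
(Employer's $276.03 toward vision insurance premium is not withheld from the employee.)
Total deductions = $119.81 + $114.79 + $318.42 + $13.84 + $48.41 + $95.85 + $22.32 + $114.71 = $848.15
Net pay = $1619.05 − $848.15 = $770.90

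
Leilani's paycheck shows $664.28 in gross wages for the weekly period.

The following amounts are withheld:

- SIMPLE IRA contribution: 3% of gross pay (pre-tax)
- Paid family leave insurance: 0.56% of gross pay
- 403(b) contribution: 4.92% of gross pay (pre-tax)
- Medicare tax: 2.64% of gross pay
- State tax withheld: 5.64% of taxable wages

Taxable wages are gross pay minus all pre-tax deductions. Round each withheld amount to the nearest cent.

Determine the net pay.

$555.91

403(b) contribution: $664.28 × 0.0492 = $32.68
SIMPLE IRA contribution: $664.28 × 0.03 = $19.93
Pre-tax total = $32.68 + $19.93 = $52.61
Taxable wages = $664.28 − $52.61 = $611.67
State tax withheld: $611.67 × 0.0564 = $34.50
Medicare tax: $664.28 × 0.0264 = $17.54
Paid family leave insurance: $664.28 × 0.0056 = $3.72
Total deductions = $32.68 + $19.93 + $34.50 + $17.54 + $3.72 = $108.37
Net pay = $664.28 − $108.37 = $555.91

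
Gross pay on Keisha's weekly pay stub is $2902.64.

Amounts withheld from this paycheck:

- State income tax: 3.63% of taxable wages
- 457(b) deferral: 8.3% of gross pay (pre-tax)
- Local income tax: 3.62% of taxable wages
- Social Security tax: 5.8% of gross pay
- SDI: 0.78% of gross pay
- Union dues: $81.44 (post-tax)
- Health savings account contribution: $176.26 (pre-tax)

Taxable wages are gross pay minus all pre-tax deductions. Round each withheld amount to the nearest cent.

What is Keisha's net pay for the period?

457(b) deferral: $2902.64 × 0.083 = $240.92
Health savings account contribution: $176.26
Pre-tax total = $240.92 + $176.26 = $417.18
Taxable wages = $2902.64 − $417.18 = $2485.46
Local income tax: $2485.46 × 0.0362 = $89.97
State income tax: $2485.46 × 0.0363 = $90.22
SDI: $2902.64 × 0.0078 = $22.64
Social Security tax: $2902.64 × 0.058 = $168.35
Union dues: $81.44
Total deductions = $240.92 + $176.26 + $89.97 + $90.22 + $22.64 + $168.35 + $81.44 = $869.80
Net pay = $2902.64 − $869.80 = $2032.84

$2032.84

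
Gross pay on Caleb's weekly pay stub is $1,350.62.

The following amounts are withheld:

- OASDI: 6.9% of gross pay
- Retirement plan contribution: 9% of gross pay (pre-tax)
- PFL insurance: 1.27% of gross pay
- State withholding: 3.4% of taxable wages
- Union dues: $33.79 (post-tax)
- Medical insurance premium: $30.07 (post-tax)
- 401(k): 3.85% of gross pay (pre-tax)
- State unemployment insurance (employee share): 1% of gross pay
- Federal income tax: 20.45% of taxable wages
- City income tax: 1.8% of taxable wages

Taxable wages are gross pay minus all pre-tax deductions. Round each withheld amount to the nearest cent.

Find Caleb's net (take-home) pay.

Retirement plan contribution: $1,350.62 × 0.09 = $121.56
401(k): $1,350.62 × 0.0385 = $52.00
Pre-tax total = $121.56 + $52.00 = $173.56
Taxable wages = $1,350.62 − $173.56 = $1,177.06
City income tax: $1,177.06 × 0.018 = $21.19
State withholding: $1,177.06 × 0.034 = $40.02
Federal income tax: $1,177.06 × 0.2045 = $240.71
State unemployment insurance (employee share): $1,350.62 × 0.01 = $13.51
OASDI: $1,350.62 × 0.069 = $93.19
PFL insurance: $1,350.62 × 0.0127 = $17.15
Union dues: $33.79
Medical insurance premium: $30.07
Total deductions = $121.56 + $52.00 + $21.19 + $40.02 + $240.71 + $13.51 + $93.19 + $17.15 + $33.79 + $30.07 = $663.19
Net pay = $1,350.62 − $663.19 = $687.43

$687.43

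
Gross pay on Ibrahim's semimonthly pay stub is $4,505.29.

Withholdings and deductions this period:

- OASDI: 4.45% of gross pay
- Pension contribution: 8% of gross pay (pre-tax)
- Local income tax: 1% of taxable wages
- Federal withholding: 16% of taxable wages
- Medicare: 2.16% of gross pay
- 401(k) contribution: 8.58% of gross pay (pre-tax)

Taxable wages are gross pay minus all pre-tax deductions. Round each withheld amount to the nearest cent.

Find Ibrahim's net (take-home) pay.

$2,821.61

401(k) contribution: $4,505.29 × 0.0858 = $386.55
Pension contribution: $4,505.29 × 0.08 = $360.42
Pre-tax total = $386.55 + $360.42 = $746.97
Taxable wages = $4,505.29 − $746.97 = $3,758.32
Federal withholding: $3,758.32 × 0.16 = $601.33
Local income tax: $3,758.32 × 0.01 = $37.58
OASDI: $4,505.29 × 0.0445 = $200.49
Medicare: $4,505.29 × 0.0216 = $97.31
Total deductions = $386.55 + $360.42 + $601.33 + $37.58 + $200.49 + $97.31 = $1,683.68
Net pay = $4,505.29 − $1,683.68 = $2,821.61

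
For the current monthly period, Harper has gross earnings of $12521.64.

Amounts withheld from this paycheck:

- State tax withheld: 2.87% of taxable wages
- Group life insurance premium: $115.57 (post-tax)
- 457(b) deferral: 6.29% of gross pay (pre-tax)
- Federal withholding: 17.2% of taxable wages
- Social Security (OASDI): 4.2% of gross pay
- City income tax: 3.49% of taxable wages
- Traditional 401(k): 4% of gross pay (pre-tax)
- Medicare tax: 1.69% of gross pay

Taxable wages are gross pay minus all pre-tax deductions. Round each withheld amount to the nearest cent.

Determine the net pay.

$7733.53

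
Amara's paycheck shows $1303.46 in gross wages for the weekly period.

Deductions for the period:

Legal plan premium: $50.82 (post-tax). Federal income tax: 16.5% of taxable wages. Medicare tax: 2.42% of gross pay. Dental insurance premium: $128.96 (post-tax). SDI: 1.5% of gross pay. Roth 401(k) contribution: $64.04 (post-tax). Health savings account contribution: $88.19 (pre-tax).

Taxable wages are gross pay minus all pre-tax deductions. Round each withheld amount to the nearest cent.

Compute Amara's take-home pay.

$719.84

Health savings account contribution: $88.19
Taxable wages = $1303.46 − $88.19 = $1215.27
Federal income tax: $1215.27 × 0.165 = $200.52
SDI: $1303.46 × 0.015 = $19.55
Medicare tax: $1303.46 × 0.0242 = $31.54
Dental insurance premium: $128.96
Legal plan premium: $50.82
Roth 401(k) contribution: $64.04
Total deductions = $88.19 + $200.52 + $19.55 + $31.54 + $128.96 + $50.82 + $64.04 = $583.62
Net pay = $1303.46 − $583.62 = $719.84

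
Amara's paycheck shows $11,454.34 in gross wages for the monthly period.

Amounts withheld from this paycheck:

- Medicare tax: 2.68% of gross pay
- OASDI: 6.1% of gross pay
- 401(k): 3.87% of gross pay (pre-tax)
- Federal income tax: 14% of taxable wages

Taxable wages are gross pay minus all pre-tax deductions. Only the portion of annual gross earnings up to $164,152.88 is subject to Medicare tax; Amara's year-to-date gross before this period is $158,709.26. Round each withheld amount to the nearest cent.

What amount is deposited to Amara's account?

$8,624.91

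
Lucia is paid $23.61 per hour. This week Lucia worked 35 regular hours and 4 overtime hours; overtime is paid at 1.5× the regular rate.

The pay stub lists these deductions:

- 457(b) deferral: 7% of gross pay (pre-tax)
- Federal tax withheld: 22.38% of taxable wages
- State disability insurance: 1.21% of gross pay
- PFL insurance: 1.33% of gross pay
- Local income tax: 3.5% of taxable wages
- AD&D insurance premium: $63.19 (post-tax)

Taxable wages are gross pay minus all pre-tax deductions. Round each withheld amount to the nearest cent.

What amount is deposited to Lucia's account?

$579.49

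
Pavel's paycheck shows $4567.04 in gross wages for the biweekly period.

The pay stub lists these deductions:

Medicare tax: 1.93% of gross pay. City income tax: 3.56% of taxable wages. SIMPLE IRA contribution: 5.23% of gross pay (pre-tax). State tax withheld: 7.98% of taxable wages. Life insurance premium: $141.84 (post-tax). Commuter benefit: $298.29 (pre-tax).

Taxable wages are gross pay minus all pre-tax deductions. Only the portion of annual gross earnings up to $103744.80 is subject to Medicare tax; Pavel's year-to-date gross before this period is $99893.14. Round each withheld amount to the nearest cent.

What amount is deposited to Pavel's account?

Commuter benefit: $298.29
SIMPLE IRA contribution: $4567.04 × 0.0523 = $238.86
Pre-tax total = $298.29 + $238.86 = $537.15
Taxable wages = $4567.04 − $537.15 = $4029.89
City income tax: $4029.89 × 0.0356 = $143.46
State tax withheld: $4029.89 × 0.0798 = $321.59
Medicare tax: only $103744.80 − $99893.14 = $3851.66 of this check is subject → $3851.66 × 0.0193 = $74.34
Life insurance premium: $141.84
Total deductions = $298.29 + $238.86 + $143.46 + $321.59 + $74.34 + $141.84 = $1218.38
Net pay = $4567.04 − $1218.38 = $3348.66

$3348.66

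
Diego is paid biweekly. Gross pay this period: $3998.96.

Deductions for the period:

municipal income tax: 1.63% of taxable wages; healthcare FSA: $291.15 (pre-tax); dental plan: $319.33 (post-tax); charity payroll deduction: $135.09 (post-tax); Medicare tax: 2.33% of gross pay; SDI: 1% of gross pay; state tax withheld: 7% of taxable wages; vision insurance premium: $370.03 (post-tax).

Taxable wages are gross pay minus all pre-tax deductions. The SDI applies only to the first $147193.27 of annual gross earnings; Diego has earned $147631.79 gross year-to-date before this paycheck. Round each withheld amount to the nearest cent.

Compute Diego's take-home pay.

$2470.19

Healthcare FSA: $291.15
Taxable wages = $3998.96 − $291.15 = $3707.81
State tax withheld: $3707.81 × 0.07 = $259.55
Municipal income tax: $3707.81 × 0.0163 = $60.44
Medicare tax: $3998.96 × 0.0233 = $93.18
SDI: annual cap $147193.27 already reached (YTD $147631.79), so $0.00
Vision insurance premium: $370.03
Charity payroll deduction: $135.09
Dental plan: $319.33
Total deductions = $291.15 + $259.55 + $60.44 + $93.18 + $0.00 + $370.03 + $135.09 + $319.33 = $1528.77
Net pay = $3998.96 − $1528.77 = $2470.19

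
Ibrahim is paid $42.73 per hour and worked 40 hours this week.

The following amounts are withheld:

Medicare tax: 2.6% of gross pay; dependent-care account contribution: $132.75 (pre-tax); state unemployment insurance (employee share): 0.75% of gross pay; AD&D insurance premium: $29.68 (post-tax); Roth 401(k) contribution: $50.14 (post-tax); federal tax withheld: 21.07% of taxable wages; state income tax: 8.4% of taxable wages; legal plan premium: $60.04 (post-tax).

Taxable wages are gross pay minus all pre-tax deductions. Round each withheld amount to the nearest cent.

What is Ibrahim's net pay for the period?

Gross pay: 40 × $42.73 = $1,709.20
Dependent-care account contribution: $132.75
Taxable wages = $1,709.20 − $132.75 = $1,576.45
Federal tax withheld: $1,576.45 × 0.2107 = $332.16
State income tax: $1,576.45 × 0.084 = $132.42
State unemployment insurance (employee share): $1,709.20 × 0.0075 = $12.82
Medicare tax: $1,709.20 × 0.026 = $44.44
Legal plan premium: $60.04
AD&D insurance premium: $29.68
Roth 401(k) contribution: $50.14
Total deductions = $132.75 + $332.16 + $132.42 + $12.82 + $44.44 + $60.04 + $29.68 + $50.14 = $794.45
Net pay = $1,709.20 − $794.45 = $914.75

$914.75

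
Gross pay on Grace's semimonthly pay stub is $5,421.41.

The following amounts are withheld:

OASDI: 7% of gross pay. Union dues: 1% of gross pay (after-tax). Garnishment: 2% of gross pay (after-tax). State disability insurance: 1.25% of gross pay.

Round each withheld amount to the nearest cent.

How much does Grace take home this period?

State disability insurance: $5,421.41 × 0.0125 = $67.77
OASDI: $5,421.41 × 0.07 = $379.50
Garnishment: $5,421.41 × 0.02 = $108.43
Union dues: $5,421.41 × 0.01 = $54.21
Total deductions = $67.77 + $379.50 + $108.43 + $54.21 = $609.91
Net pay = $5,421.41 − $609.91 = $4,811.50

$4,811.50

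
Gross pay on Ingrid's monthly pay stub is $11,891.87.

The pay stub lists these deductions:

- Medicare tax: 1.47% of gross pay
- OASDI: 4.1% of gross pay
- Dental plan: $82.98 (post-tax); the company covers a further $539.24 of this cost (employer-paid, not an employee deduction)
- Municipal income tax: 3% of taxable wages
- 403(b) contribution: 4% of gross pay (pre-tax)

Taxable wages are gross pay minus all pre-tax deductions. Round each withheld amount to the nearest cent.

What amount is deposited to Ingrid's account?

$10,328.35

403(b) contribution: $11,891.87 × 0.04 = $475.67
Taxable wages = $11,891.87 − $475.67 = $11,416.20
Municipal income tax: $11,416.20 × 0.03 = $342.49
OASDI: $11,891.87 × 0.041 = $487.57
Medicare tax: $11,891.87 × 0.0147 = $174.81
Dental plan: $82.98
(Employer's $539.24 toward dental plan is not withheld from the employee.)
Total deductions = $475.67 + $342.49 + $487.57 + $174.81 + $82.98 = $1,563.52
Net pay = $11,891.87 − $1,563.52 = $10,328.35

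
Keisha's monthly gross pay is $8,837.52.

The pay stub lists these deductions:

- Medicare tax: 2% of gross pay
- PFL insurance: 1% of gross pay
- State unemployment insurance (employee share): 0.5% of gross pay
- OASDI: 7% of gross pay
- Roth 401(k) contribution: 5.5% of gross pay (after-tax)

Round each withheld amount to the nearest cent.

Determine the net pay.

$7,423.51

Medicare tax: $8,837.52 × 0.02 = $176.75
PFL insurance: $8,837.52 × 0.01 = $88.38
State unemployment insurance (employee share): $8,837.52 × 0.005 = $44.19
OASDI: $8,837.52 × 0.07 = $618.63
Roth 401(k) contribution: $8,837.52 × 0.055 = $486.06
Total deductions = $176.75 + $88.38 + $44.19 + $618.63 + $486.06 = $1,414.01
Net pay = $8,837.52 − $1,414.01 = $7,423.51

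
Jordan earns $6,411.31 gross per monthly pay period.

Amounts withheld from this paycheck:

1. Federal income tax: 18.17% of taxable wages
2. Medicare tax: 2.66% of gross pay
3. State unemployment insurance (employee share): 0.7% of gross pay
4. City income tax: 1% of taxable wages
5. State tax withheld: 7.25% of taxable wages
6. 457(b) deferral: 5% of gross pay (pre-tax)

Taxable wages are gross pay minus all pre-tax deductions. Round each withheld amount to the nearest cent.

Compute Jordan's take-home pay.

457(b) deferral: $6,411.31 × 0.05 = $320.57
Taxable wages = $6,411.31 − $320.57 = $6,090.74
State tax withheld: $6,090.74 × 0.0725 = $441.58
Federal income tax: $6,090.74 × 0.1817 = $1,106.69
City income tax: $6,090.74 × 0.01 = $60.91
Medicare tax: $6,411.31 × 0.0266 = $170.54
State unemployment insurance (employee share): $6,411.31 × 0.007 = $44.88
Total deductions = $320.57 + $441.58 + $1,106.69 + $60.91 + $170.54 + $44.88 = $2,145.17
Net pay = $6,411.31 − $2,145.17 = $4,266.14

$4,266.14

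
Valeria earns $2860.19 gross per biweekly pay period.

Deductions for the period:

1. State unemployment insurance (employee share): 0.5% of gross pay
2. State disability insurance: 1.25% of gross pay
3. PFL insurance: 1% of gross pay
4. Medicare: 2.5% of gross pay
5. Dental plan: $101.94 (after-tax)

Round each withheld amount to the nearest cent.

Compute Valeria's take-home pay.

PFL insurance: $2860.19 × 0.01 = $28.60
State unemployment insurance (employee share): $2860.19 × 0.005 = $14.30
State disability insurance: $2860.19 × 0.0125 = $35.75
Medicare: $2860.19 × 0.025 = $71.50
Dental plan: $101.94
Total deductions = $28.60 + $14.30 + $35.75 + $71.50 + $101.94 = $252.09
Net pay = $2860.19 − $252.09 = $2608.10

$2608.10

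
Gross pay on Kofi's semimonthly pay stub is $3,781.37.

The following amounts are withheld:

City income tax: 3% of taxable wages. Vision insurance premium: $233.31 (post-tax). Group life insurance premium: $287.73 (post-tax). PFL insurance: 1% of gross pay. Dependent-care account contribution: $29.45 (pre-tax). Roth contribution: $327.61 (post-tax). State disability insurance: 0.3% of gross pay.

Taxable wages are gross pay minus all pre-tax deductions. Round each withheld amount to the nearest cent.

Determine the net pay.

$2,741.56

Dependent-care account contribution: $29.45
Taxable wages = $3,781.37 − $29.45 = $3,751.92
City income tax: $3,751.92 × 0.03 = $112.56
PFL insurance: $3,781.37 × 0.01 = $37.81
State disability insurance: $3,781.37 × 0.003 = $11.34
Group life insurance premium: $287.73
Vision insurance premium: $233.31
Roth contribution: $327.61
Total deductions = $29.45 + $112.56 + $37.81 + $11.34 + $287.73 + $233.31 + $327.61 = $1,039.81
Net pay = $3,781.37 − $1,039.81 = $2,741.56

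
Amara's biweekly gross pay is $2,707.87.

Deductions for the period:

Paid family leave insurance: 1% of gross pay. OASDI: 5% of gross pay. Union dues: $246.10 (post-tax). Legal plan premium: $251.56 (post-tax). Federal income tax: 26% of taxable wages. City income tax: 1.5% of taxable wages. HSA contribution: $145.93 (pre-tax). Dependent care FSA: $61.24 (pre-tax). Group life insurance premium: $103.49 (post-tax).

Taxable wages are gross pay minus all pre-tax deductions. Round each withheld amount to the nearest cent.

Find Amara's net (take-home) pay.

HSA contribution: $145.93
Dependent care FSA: $61.24
Pre-tax total = $145.93 + $61.24 = $207.17
Taxable wages = $2,707.87 − $207.17 = $2,500.70
Federal income tax: $2,500.70 × 0.26 = $650.18
City income tax: $2,500.70 × 0.015 = $37.51
Paid family leave insurance: $2,707.87 × 0.01 = $27.08
OASDI: $2,707.87 × 0.05 = $135.39
Group life insurance premium: $103.49
Union dues: $246.10
Legal plan premium: $251.56
Total deductions = $145.93 + $61.24 + $650.18 + $37.51 + $27.08 + $135.39 + $103.49 + $246.10 + $251.56 = $1,658.48
Net pay = $2,707.87 − $1,658.48 = $1,049.39

$1,049.39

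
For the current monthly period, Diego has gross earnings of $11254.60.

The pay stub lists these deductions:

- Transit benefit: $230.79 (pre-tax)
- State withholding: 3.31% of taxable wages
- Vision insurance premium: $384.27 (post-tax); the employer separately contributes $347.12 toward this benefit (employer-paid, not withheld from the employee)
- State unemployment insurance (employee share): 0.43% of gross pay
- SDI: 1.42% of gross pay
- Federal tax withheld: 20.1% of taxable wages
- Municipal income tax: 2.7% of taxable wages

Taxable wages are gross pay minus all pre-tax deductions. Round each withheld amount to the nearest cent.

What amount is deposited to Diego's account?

$7553.01

Transit benefit: $230.79
Taxable wages = $11254.60 − $230.79 = $11023.81
Federal tax withheld: $11023.81 × 0.201 = $2215.79
Municipal income tax: $11023.81 × 0.027 = $297.64
State withholding: $11023.81 × 0.0331 = $364.89
State unemployment insurance (employee share): $11254.60 × 0.0043 = $48.39
SDI: $11254.60 × 0.0142 = $159.82
Vision insurance premium: $384.27
(Employer's $347.12 toward vision insurance premium is not withheld from the employee.)
Total deductions = $230.79 + $2215.79 + $297.64 + $364.89 + $48.39 + $159.82 + $384.27 = $3701.59
Net pay = $11254.60 − $3701.59 = $7553.01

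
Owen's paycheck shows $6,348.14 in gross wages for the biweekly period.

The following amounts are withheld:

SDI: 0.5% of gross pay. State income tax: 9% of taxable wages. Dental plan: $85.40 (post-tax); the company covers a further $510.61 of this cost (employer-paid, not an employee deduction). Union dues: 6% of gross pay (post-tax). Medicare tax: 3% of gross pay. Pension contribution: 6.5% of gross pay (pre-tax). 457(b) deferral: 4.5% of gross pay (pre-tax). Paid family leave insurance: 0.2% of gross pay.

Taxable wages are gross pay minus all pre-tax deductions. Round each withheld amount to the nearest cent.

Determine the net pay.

Pension contribution: $6,348.14 × 0.065 = $412.63
457(b) deferral: $6,348.14 × 0.045 = $285.67
Pre-tax total = $412.63 + $285.67 = $698.30
Taxable wages = $6,348.14 − $698.30 = $5,649.84
State income tax: $5,649.84 × 0.09 = $508.49
Medicare tax: $6,348.14 × 0.03 = $190.44
Paid family leave insurance: $6,348.14 × 0.002 = $12.70
SDI: $6,348.14 × 0.005 = $31.74
Union dues: $6,348.14 × 0.06 = $380.89
Dental plan: $85.40
(Employer's $510.61 toward dental plan is not withheld from the employee.)
Total deductions = $412.63 + $285.67 + $508.49 + $190.44 + $12.70 + $31.74 + $380.89 + $85.40 = $1,907.96
Net pay = $6,348.14 − $1,907.96 = $4,440.18

$4,440.18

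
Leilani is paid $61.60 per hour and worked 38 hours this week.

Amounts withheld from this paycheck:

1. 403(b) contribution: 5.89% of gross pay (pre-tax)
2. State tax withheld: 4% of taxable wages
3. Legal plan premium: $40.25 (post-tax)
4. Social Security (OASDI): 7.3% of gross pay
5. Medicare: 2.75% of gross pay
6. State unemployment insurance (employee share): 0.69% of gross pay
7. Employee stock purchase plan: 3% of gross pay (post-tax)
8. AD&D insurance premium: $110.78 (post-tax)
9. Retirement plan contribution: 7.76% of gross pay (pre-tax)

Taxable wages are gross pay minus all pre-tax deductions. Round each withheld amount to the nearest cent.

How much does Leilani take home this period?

Gross pay: 38 × $61.60 = $2,340.80
403(b) contribution: $2,340.80 × 0.0589 = $137.87
Retirement plan contribution: $2,340.80 × 0.0776 = $181.65
Pre-tax total = $137.87 + $181.65 = $319.52
Taxable wages = $2,340.80 − $319.52 = $2,021.28
State tax withheld: $2,021.28 × 0.04 = $80.85
Social Security (OASDI): $2,340.80 × 0.073 = $170.88
State unemployment insurance (employee share): $2,340.80 × 0.0069 = $16.15
Medicare: $2,340.80 × 0.0275 = $64.37
Legal plan premium: $40.25
AD&D insurance premium: $110.78
Employee stock purchase plan: $2,340.80 × 0.03 = $70.22
Total deductions = $137.87 + $181.65 + $80.85 + $170.88 + $16.15 + $64.37 + $40.25 + $110.78 + $70.22 = $873.02
Net pay = $2,340.80 − $873.02 = $1,467.78

$1,467.78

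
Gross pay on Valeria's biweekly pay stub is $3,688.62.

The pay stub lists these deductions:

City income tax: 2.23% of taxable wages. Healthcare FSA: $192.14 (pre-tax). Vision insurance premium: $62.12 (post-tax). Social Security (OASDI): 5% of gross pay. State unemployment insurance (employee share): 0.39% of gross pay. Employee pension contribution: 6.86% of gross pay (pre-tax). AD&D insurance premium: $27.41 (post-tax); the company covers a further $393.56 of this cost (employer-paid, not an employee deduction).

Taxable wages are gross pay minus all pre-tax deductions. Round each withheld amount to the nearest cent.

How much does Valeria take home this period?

Healthcare FSA: $192.14
Employee pension contribution: $3,688.62 × 0.0686 = $253.04
Pre-tax total = $192.14 + $253.04 = $445.18
Taxable wages = $3,688.62 − $445.18 = $3,243.44
City income tax: $3,243.44 × 0.0223 = $72.33
State unemployment insurance (employee share): $3,688.62 × 0.0039 = $14.39
Social Security (OASDI): $3,688.62 × 0.05 = $184.43
Vision insurance premium: $62.12
AD&D insurance premium: $27.41
(Employer's $393.56 toward AD&D insurance premium is not withheld from the employee.)
Total deductions = $192.14 + $253.04 + $72.33 + $14.39 + $184.43 + $62.12 + $27.41 = $805.86
Net pay = $3,688.62 − $805.86 = $2,882.76

$2,882.76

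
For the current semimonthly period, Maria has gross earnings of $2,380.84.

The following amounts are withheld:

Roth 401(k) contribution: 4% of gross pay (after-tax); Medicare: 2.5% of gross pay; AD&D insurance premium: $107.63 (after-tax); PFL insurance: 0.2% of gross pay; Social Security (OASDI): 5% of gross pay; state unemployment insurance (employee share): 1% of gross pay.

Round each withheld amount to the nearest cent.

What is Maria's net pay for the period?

Medicare: $2,380.84 × 0.025 = $59.52
State unemployment insurance (employee share): $2,380.84 × 0.01 = $23.81
PFL insurance: $2,380.84 × 0.002 = $4.76
Social Security (OASDI): $2,380.84 × 0.05 = $119.04
AD&D insurance premium: $107.63
Roth 401(k) contribution: $2,380.84 × 0.04 = $95.23
Total deductions = $59.52 + $23.81 + $4.76 + $119.04 + $107.63 + $95.23 = $409.99
Net pay = $2,380.84 − $409.99 = $1,970.85

$1,970.85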